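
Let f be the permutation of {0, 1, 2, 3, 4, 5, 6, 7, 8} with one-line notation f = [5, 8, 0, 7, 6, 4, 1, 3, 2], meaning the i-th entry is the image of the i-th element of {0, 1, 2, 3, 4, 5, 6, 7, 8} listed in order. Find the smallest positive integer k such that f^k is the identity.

Writing f as disjoint cycles, the cycle lengths are 7, 2.
The order of f is the least common multiple of its cycle lengths: lcm(7, 2) = 14.

14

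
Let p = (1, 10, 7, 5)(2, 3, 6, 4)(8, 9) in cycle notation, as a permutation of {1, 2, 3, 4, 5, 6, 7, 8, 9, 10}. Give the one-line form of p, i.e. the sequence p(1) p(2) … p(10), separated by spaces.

Reading each image from the cycles: 1→10, 2→3, 3→6, 4→2, 5→1, 6→4, 7→5, 8→9, 9→8, 10→7.
So the one-line form is 10 3 6 2 1 4 5 9 8 7.

10 3 6 2 1 4 5 9 8 7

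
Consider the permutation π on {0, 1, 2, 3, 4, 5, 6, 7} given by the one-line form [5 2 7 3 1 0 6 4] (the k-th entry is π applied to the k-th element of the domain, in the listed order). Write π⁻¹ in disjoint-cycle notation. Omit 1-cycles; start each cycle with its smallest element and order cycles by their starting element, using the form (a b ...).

(0 5)(1 4 7 2)

First write π in disjoint cycles: (0 5)(1 2 7 4).
The inverse reverses every cycle; in canonical form, π⁻¹ = (0 5)(1 4 7 2).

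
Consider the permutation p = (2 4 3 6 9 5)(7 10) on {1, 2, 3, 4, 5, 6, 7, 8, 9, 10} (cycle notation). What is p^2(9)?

9 lies in the 6-cycle (2 4 3 6 9 5).
Advancing 2 steps from 9: 9 → 5 → 2.

2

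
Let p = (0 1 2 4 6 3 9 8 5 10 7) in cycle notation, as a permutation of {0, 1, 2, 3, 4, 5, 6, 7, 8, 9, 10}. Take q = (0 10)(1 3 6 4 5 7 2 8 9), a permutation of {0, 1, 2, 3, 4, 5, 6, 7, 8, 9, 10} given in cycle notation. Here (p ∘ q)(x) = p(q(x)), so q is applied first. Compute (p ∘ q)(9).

q(9) = 1, then p(1) = 2; composing gives (p ∘ q)(9) = 2.

2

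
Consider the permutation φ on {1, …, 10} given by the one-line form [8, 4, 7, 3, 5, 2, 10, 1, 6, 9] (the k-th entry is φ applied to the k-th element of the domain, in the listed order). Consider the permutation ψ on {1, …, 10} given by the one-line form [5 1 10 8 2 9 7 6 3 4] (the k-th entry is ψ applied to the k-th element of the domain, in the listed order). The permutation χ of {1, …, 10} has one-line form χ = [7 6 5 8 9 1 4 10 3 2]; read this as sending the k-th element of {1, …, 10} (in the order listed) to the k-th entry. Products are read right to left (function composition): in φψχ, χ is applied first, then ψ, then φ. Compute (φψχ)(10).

Apply the permutations in order: χ(10) = 2, then ψ(2) = 1, then φ(1) = 8. So (φψχ)(10) = 8.

8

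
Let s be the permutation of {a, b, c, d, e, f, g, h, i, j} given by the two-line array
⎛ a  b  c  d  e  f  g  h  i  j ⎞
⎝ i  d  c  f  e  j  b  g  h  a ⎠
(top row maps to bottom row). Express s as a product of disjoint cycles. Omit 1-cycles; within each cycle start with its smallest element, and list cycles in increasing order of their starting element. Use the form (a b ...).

Iterating s from a gives a → i → h → g → b → d → f → j → a; that is the 8-cycle (a i h g b d f j).
Repeating from the next unused element and collecting all non-trivial cycles gives (a i h g b d f j).

(a i h g b d f j)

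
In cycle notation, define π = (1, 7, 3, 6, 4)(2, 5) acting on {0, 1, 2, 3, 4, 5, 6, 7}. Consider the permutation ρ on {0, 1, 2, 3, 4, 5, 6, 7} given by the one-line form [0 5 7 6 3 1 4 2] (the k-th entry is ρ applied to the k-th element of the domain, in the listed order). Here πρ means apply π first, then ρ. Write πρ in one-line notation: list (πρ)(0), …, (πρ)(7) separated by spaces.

(πρ)(x) = ρ(π(x)). Computing each image: ρ(π(0)) = ρ(0) = 0, ρ(π(1)) = ρ(7) = 2, ρ(π(2)) = ρ(5) = 1, ρ(π(3)) = ρ(6) = 4, ρ(π(4)) = ρ(1) = 5, ρ(π(5)) = ρ(2) = 7, ρ(π(6)) = ρ(4) = 3, ρ(π(7)) = ρ(3) = 6.
Hence πρ = [0 2 1 4 5 7 3 6].

0 2 1 4 5 7 3 6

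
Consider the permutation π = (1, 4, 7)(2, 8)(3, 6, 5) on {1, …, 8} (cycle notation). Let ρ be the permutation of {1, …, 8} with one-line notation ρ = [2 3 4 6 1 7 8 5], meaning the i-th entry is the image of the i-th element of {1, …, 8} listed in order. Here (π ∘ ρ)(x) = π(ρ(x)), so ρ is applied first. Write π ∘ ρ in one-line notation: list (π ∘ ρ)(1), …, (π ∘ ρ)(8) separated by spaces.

8 6 7 5 4 1 2 3

(π ∘ ρ)(x) = π(ρ(x)). Computing each image: π(ρ(1)) = π(2) = 8, π(ρ(2)) = π(3) = 6, π(ρ(3)) = π(4) = 7, π(ρ(4)) = π(6) = 5, π(ρ(5)) = π(1) = 4, π(ρ(6)) = π(7) = 1, π(ρ(7)) = π(8) = 2, π(ρ(8)) = π(5) = 3.
Hence π ∘ ρ = [8 6 7 5 4 1 2 3].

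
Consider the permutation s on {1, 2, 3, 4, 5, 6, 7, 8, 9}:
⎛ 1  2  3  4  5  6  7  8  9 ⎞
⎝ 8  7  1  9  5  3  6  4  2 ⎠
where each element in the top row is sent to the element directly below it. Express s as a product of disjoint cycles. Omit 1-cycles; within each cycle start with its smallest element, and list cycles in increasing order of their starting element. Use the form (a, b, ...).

(1, 8, 4, 9, 2, 7, 6, 3)

Start at 1 and follow images: 1 → 8 → 4 → 9 → 2 → 7 → 6 → 3 → 1, giving the cycle (1, 8, 4, 9, 2, 7, 6, 3).
Repeating from the next unused element and collecting all non-trivial cycles gives (1, 8, 4, 9, 2, 7, 6, 3).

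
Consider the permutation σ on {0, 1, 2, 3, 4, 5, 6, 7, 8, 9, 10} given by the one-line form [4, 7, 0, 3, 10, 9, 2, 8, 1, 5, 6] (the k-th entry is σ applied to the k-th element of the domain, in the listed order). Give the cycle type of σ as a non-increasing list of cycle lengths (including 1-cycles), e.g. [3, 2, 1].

[5, 3, 2, 1]

The disjoint cycles are (0, 4, 10, 6, 2)(1, 7, 8)(3)(5, 9), with lengths 5, 3, 2, 1 in non-increasing order.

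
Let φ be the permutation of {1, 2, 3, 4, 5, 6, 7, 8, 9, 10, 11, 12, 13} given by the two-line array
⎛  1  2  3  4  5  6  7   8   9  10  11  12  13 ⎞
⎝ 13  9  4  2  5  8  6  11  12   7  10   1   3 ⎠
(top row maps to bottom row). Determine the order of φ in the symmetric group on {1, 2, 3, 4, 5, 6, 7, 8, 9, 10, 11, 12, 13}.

35

Decomposing into disjoint cycles gives cycle lengths 7, 5, 1.
Since disjoint cycles commute, ord(φ) = lcm(7, 5) = 35.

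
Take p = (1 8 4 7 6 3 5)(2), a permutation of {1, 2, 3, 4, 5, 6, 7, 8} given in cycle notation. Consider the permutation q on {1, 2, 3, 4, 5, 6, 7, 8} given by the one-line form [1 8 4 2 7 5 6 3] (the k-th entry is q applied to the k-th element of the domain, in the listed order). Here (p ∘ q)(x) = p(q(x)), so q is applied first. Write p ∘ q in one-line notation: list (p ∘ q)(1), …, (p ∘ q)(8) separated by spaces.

For each element, apply q then p: 1 → 1 → 8; 2 → 8 → 4; 3 → 4 → 7; 4 → 2 → 2; 5 → 7 → 6; 6 → 5 → 1; 7 → 6 → 3; 8 → 3 → 5.
So p ∘ q in one-line form is 8 4 7 2 6 1 3 5.

8 4 7 2 6 1 3 5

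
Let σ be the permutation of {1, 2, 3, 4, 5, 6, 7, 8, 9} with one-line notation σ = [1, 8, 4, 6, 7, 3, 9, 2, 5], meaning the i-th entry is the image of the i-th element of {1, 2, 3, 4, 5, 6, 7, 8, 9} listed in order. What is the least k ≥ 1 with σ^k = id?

Decomposing into disjoint cycles gives cycle lengths 3, 3, 2, 1.
The order of σ is the least common multiple of its cycle lengths: lcm(3, 3, 2) = 6.

6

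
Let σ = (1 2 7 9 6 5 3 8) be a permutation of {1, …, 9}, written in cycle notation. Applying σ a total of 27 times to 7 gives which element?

5

7 lies in the 8-cycle (1 2 7 9 6 5 3 8).
Since the cycle has length 8, σ^27 acts on it the same as σ^3 (27 mod 8 = 3).
Advancing 3 steps from 7: 7 → 9 → 6 → 5.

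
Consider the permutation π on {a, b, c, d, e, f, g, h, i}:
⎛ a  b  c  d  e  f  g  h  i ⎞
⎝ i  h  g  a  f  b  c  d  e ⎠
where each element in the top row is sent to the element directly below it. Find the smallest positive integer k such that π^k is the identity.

14

The disjoint-cycle form of π has cycle lengths 7, 2.
The order of π is the least common multiple of its cycle lengths: lcm(7, 2) = 14.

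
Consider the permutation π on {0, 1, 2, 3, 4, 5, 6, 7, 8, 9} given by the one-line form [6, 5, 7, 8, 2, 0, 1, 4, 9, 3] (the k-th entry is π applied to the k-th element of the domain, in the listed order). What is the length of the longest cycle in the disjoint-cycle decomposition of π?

4

Decomposing into disjoint cycles gives (0, 6, 1, 5)(2, 7, 4)(3, 8, 9); the longest has length 4.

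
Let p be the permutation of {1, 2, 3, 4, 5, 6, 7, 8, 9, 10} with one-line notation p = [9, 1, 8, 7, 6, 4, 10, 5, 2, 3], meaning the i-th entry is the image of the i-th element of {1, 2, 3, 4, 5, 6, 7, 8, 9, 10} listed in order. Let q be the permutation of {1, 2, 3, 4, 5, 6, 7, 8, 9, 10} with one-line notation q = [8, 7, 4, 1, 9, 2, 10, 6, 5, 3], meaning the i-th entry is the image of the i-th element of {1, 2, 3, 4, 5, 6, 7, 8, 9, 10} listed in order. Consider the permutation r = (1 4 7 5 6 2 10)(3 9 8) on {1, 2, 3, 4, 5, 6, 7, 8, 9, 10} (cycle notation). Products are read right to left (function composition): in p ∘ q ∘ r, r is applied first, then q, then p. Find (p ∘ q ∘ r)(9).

4

Apply the permutations in order: r(9) = 8, then q(8) = 6, then p(6) = 4. So (p ∘ q ∘ r)(9) = 4.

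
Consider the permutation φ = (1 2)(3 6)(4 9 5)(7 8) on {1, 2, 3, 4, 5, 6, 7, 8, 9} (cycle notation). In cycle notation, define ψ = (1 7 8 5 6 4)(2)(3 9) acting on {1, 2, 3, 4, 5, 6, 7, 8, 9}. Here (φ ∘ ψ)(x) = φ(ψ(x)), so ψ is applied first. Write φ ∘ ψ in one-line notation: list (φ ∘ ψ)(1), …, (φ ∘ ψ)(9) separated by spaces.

8 1 5 2 3 9 7 4 6

Chase each element through ψ then φ: 1 → 7 → 8; 2 → 2 → 1; 3 → 9 → 5; 4 → 1 → 2; 5 → 6 → 3; 6 → 4 → 9; 7 → 8 → 7; 8 → 5 → 4; 9 → 3 → 6.
Collecting the images, φ ∘ ψ = [8 1 5 2 3 9 7 4 6].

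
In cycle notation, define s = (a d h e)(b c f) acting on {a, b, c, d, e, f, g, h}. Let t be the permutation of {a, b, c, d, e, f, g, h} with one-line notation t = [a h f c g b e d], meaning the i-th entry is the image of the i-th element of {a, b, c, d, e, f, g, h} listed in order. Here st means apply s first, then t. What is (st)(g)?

e

(st)(g) = t(s(g)). s(g) = g, then t(g) = e. So (st)(g) = e.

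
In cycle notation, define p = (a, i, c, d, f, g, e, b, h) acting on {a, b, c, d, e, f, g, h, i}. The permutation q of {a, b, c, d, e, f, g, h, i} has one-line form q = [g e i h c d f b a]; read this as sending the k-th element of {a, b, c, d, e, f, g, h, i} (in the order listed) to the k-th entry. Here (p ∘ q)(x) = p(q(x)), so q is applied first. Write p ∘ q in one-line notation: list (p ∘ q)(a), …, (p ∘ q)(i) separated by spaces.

e b c a d f g h i

Chase each element through q then p: a → g → e; b → e → b; c → i → c; d → h → a; e → c → d; f → d → f; g → f → g; h → b → h; i → a → i.
So p ∘ q in one-line form is e b c a d f g h i.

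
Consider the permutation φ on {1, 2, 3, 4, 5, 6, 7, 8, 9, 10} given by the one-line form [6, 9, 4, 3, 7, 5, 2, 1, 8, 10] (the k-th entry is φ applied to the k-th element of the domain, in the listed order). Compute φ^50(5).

Tracing 5 → 7 → … returns to 5 after 7 steps, so 5 lies in a 7-cycle (1 6 5 7 2 9 8).
On a 7-cycle, φ^7 is the identity, so φ^50 = φ^1 there (50 ≡ 1 mod 7).
Advancing 1 step from 5: 5 → 7.

7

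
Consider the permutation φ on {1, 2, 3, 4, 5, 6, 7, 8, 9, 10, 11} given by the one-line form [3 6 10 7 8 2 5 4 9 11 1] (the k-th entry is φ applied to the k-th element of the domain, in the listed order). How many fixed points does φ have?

The fixed points (elements with φ(x) = x) are {9}, so there is 1.

1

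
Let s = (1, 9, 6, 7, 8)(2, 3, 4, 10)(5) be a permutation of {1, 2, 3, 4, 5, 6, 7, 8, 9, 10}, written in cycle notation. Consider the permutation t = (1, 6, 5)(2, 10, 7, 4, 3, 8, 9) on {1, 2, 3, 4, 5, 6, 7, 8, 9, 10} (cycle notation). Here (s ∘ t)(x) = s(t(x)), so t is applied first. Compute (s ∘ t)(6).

t(6) = 5, then s(5) = 5; composing gives (s ∘ t)(6) = 5.

5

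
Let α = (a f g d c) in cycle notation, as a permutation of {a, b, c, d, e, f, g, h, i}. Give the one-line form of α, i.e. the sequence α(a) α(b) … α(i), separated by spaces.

Each element maps to the next entry in its cycle (wrapping to the front): a→f, b→b, c→a, d→c, e→e, f→g, g→d, h→h, i→i.
Listing these in domain order gives f b a c e g d h i.

f b a c e g d h i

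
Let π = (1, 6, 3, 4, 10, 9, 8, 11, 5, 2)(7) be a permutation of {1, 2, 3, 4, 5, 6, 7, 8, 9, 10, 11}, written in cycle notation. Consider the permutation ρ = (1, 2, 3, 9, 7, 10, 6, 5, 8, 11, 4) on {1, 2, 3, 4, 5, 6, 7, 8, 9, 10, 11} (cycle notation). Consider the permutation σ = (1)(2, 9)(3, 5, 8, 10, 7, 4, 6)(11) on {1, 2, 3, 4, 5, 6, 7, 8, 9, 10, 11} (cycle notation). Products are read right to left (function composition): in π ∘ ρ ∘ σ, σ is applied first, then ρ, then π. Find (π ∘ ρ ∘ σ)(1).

Apply the permutations in order: σ(1) = 1, then ρ(1) = 2, then π(2) = 1. So (π ∘ ρ ∘ σ)(1) = 1.

1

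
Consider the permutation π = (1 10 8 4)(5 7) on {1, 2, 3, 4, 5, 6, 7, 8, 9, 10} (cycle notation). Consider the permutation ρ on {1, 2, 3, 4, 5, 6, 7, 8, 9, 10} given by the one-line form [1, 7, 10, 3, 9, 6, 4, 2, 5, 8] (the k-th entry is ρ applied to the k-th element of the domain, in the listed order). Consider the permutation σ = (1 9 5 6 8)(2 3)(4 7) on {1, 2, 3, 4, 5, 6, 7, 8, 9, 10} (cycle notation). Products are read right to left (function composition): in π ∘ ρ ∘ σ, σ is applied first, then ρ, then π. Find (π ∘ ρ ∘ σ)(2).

8

Apply the permutations in order: σ(2) = 3, then ρ(3) = 10, then π(10) = 8. So (π ∘ ρ ∘ σ)(2) = 8.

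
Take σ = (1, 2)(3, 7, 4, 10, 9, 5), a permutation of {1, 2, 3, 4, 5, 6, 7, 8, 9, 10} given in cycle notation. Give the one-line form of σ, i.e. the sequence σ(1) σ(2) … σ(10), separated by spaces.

2 1 7 10 3 6 4 8 5 9

Reading each image from the cycles: 1→2, 2→1, 3→7, 4→10, 5→3, 6→6, 7→4, 8→8, 9→5, 10→9.
So the one-line form is 2 1 7 10 3 6 4 8 5 9.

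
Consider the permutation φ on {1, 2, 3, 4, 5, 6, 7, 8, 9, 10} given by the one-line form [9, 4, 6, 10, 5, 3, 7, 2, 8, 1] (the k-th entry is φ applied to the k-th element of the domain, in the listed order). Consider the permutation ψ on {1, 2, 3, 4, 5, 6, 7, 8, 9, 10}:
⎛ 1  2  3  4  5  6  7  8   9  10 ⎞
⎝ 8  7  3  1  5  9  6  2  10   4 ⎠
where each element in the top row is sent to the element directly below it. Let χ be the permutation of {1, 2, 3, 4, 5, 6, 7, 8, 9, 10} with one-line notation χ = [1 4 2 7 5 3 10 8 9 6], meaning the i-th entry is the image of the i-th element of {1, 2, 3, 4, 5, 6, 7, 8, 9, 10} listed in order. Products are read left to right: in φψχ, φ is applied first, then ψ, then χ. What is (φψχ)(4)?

(φψχ)(4) = χ(ψ(φ(4))). φ(4) = 10, then ψ(10) = 4, then χ(4) = 7, so the result is 7.

7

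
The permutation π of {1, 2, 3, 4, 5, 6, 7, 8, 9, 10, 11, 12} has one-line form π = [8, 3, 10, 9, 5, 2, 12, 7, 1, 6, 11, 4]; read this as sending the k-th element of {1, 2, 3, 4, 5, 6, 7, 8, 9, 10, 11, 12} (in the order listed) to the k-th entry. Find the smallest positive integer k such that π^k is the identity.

The disjoint-cycle form of π has cycle lengths 6, 4, 1, 1.
The order of π is the least common multiple of its cycle lengths: lcm(6, 4) = 12.

12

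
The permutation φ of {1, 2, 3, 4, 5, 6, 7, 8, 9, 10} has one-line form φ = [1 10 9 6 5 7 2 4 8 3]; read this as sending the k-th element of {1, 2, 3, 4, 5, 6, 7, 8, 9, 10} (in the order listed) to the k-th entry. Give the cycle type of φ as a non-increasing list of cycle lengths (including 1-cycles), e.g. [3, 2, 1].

The disjoint cycles are (1)(2, 10, 3, 9, 8, 4, 6, 7)(5), with lengths 8, 1, 1 in non-increasing order.

[8, 1, 1]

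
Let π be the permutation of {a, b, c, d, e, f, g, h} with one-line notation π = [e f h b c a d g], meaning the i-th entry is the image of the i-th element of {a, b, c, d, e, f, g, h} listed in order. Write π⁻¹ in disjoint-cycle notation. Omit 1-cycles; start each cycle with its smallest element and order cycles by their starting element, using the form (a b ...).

First write π in disjoint cycles: (a e c h g d b f).
Reversing each cycle (and rotating so the smallest element leads) gives π⁻¹ = (a f b d g h c e).

(a f b d g h c e)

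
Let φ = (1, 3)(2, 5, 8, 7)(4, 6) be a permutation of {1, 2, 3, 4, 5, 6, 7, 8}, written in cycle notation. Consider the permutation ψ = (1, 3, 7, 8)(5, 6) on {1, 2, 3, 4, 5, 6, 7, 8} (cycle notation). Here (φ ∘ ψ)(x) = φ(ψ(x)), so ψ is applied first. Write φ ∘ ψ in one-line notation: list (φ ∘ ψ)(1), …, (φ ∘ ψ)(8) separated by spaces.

(φ ∘ ψ)(x) = φ(ψ(x)). Computing each image: φ(ψ(1)) = φ(3) = 1, φ(ψ(2)) = φ(2) = 5, φ(ψ(3)) = φ(7) = 2, φ(ψ(4)) = φ(4) = 6, φ(ψ(5)) = φ(6) = 4, φ(ψ(6)) = φ(5) = 8, φ(ψ(7)) = φ(8) = 7, φ(ψ(8)) = φ(1) = 3.
Hence φ ∘ ψ = [1 5 2 6 4 8 7 3].

1 5 2 6 4 8 7 3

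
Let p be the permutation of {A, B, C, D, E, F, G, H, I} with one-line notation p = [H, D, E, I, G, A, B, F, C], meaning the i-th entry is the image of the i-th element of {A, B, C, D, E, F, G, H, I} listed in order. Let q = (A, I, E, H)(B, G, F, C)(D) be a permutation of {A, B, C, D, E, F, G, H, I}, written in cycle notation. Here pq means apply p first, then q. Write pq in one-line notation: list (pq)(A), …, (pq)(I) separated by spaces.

(pq)(x) = q(p(x)). Computing each image: q(p(A)) = q(H) = A, q(p(B)) = q(D) = D, q(p(C)) = q(E) = H, q(p(D)) = q(I) = E, q(p(E)) = q(G) = F, q(p(F)) = q(A) = I, q(p(G)) = q(B) = G, q(p(H)) = q(F) = C, q(p(I)) = q(C) = B.
Hence pq = [A D H E F I G C B].

A D H E F I G C B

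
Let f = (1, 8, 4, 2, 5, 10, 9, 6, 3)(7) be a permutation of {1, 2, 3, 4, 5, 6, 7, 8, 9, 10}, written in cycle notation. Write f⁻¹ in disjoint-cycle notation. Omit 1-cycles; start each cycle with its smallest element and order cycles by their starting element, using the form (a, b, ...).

(1, 3, 6, 9, 10, 5, 2, 4, 8)

Inverting a permutation written in cycle notation just reverses the order within every cycle.
Reversing each cycle of f and rotating so the smallest element leads gives (1, 3, 6, 9, 10, 5, 2, 4, 8).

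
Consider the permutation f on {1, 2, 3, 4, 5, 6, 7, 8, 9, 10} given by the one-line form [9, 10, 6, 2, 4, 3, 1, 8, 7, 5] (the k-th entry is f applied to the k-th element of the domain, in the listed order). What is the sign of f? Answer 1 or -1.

In disjoint-cycle form the cycle lengths are 4, 3, 2, 1.
A cycle is odd iff its length is even; f has 2 even-length cycles, so sgn(f) = (−1)^2 and f is even.

1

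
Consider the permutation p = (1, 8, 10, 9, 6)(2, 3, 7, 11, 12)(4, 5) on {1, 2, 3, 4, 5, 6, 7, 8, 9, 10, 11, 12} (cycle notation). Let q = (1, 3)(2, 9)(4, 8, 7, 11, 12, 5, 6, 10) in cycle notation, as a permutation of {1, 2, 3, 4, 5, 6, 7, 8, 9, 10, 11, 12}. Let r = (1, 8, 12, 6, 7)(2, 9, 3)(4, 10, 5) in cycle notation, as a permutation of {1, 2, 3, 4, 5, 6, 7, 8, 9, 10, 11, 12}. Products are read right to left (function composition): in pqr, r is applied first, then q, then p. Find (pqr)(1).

Chase 1: r(1) = 8; q(8) = 7; p(7) = 11. Hence (pqr)(1) = 11.

11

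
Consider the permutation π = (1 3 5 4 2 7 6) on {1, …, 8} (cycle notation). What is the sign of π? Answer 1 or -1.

The cycle lengths are 7, 1.
A cycle of length ℓ contributes ℓ−1 transpositions, so π is a product of 6 transpositions — even.

1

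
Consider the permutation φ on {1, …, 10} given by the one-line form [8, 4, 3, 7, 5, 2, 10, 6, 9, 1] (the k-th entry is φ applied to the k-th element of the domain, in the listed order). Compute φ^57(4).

7

Tracing 4 → 7 → … returns to 4 after 7 steps, so 4 lies in a 7-cycle (1, 8, 6, 2, 4, 7, 10).
Since the cycle has length 7, φ^57 acts on it the same as φ^1 (57 mod 7 = 1).
Stepping 1 place around the cycle: 4 → 7.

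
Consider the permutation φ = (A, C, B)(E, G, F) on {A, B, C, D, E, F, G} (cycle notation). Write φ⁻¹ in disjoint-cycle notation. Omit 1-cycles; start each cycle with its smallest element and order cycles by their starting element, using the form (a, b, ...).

The inverse reverses each cycle.
Reversing each cycle of φ and rotating so the smallest element leads gives (A, B, C)(E, F, G).

(A, B, C)(E, F, G)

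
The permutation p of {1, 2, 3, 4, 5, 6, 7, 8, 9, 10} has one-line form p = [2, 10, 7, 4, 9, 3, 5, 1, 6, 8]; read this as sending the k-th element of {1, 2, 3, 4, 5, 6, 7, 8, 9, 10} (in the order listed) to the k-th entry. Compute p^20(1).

Tracing 1 → 2 → … returns to 1 after 4 steps, so 1 lies in a 4-cycle (1 2 10 8).
On a 4-cycle, p^4 is the identity, so p^20 = p^0 there (20 ≡ 0 mod 4).
So p^20(1) = 1.

1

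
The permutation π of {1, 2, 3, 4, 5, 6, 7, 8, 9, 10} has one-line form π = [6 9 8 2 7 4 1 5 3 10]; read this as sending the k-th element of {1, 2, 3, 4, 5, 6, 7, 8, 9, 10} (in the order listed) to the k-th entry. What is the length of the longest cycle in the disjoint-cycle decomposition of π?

Decomposing into disjoint cycles gives (1 6 4 2 9 3 8 5 7); the longest has length 9.

9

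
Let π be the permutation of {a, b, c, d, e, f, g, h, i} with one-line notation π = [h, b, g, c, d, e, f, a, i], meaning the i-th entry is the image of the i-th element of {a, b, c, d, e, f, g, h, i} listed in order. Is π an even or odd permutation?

odd

In disjoint-cycle form the cycle lengths are 5, 2, 1, 1.
A cycle is odd iff its length is even; π has 1 even-length cycle, so sgn(π) = (−1)^1 and π is odd.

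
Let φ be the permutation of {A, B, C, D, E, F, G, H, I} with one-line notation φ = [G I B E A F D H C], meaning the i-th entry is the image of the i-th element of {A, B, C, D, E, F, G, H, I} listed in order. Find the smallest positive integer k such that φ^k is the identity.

12

Decomposing into disjoint cycles gives cycle lengths 4, 3, 1, 1.
The order of φ is the least common multiple of its cycle lengths: lcm(4, 3) = 12.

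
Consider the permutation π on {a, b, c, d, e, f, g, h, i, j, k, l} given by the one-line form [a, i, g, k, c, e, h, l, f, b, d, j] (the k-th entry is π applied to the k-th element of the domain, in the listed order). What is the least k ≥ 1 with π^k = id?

18

Decomposing into disjoint cycles gives cycle lengths 9, 2, 1.
Since disjoint cycles commute, ord(π) = lcm(9, 2) = 18.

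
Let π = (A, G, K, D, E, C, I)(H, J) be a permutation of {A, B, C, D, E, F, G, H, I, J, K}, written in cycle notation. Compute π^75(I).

I lies in the 7-cycle (A, G, K, D, E, C, I).
On a 7-cycle, π^7 is the identity, so π^75 = π^5 there (75 ≡ 5 mod 7).
Advancing 5 steps from I: I → A → G → K → D → E.

E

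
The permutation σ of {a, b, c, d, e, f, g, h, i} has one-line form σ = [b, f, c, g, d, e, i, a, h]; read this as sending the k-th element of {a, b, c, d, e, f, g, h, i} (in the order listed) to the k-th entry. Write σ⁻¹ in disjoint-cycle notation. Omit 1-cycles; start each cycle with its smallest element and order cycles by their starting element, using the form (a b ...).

The cycle decomposition of σ is (a b f e d g i h).
The inverse reverses every cycle; in canonical form, σ⁻¹ = (a h i g d e f b).

(a h i g d e f b)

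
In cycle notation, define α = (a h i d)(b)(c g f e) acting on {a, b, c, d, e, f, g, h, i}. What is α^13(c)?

c lies in the 4-cycle (c g f e).
Since the cycle has length 4, α^13 acts on it the same as α^1 (13 mod 4 = 1).
Stepping 1 place around the cycle: c → g.

g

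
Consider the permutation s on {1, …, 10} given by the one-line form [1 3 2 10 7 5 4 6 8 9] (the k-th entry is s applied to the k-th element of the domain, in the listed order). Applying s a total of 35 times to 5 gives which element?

5

Tracing 5 → 7 → … returns to 5 after 7 steps, so 5 lies in a 7-cycle (4 10 9 8 6 5 7).
Powers repeat with period 7 on this cycle, and 35 mod 7 = 0, so s^35(5) = s^0(5).
So s^35(5) = 5.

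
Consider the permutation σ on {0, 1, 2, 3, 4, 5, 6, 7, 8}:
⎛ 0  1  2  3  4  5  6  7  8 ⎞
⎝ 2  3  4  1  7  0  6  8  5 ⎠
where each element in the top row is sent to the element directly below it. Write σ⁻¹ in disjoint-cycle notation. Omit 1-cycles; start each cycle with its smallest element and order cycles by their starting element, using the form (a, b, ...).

First write σ in disjoint cycles: (0, 2, 4, 7, 8, 5)(1, 3).
Reversing each cycle (and rotating so the smallest element leads) gives σ⁻¹ = (0, 5, 8, 7, 4, 2)(1, 3).

(0, 5, 8, 7, 4, 2)(1, 3)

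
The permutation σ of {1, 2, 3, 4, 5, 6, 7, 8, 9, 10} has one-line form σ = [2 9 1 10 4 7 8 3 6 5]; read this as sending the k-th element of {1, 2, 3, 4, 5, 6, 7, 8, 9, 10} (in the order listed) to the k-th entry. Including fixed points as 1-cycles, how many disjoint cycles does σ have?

The cycle decomposition is (1 2 9 6 7 8 3)(4 10 5), which has 2 cycles (counting 1-cycles).

2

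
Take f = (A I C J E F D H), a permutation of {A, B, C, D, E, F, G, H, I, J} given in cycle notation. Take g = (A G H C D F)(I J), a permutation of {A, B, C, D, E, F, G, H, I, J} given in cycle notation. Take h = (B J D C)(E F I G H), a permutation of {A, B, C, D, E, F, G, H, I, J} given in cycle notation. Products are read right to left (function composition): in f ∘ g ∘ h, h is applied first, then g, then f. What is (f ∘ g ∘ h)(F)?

E

Chase F: h(F) = I; g(I) = J; f(J) = E. Hence (f ∘ g ∘ h)(F) = E.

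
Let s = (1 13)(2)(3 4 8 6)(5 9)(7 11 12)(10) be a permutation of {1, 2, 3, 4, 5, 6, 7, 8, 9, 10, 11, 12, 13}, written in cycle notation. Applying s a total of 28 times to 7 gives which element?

11

7 lies in the 3-cycle (7 11 12).
Powers repeat with period 3 on this cycle, and 28 mod 3 = 1, so s^28(7) = s^1(7).
Advancing 1 step from 7: 7 → 11.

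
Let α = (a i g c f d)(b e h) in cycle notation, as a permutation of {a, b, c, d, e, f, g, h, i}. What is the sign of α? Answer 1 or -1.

-1

The cycle lengths are 6, 3.
A cycle of length ℓ contributes ℓ−1 transpositions, so α is a product of 5 + 2 = 7 transpositions — odd.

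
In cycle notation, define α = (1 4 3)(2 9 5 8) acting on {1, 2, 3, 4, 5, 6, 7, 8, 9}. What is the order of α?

12

The cycle type of α is (4, 3, 1, 1).
The order of α is the least common multiple of its cycle lengths: lcm(4, 3) = 12.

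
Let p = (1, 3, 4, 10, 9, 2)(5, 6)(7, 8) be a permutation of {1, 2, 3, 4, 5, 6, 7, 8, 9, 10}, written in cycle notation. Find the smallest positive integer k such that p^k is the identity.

The disjoint cycles have lengths 6, 2, 2.
The order is lcm(6, 2, 2) = 6.

6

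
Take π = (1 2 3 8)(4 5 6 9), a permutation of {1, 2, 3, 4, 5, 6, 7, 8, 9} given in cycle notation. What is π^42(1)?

3

1 lies in the 4-cycle (1 2 3 8).
On a 4-cycle, π^4 is the identity, so π^42 = π^2 there (42 ≡ 2 mod 4).
Stepping 2 places around the cycle: 1 → 2 → 3.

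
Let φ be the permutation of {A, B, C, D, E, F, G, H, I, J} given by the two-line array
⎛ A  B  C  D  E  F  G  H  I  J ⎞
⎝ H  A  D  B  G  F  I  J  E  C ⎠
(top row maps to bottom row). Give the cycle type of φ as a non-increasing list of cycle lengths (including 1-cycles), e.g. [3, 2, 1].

The disjoint cycles are (A, H, J, C, D, B)(E, G, I)(F), with lengths 6, 3, 1 in non-increasing order.

[6, 3, 1]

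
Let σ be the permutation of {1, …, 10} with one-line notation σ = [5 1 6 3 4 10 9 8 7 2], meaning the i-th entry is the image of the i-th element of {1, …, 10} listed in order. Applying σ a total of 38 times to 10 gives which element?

Tracing 10 → 2 → … returns to 10 after 7 steps, so 10 lies in a 7-cycle (1, 5, 4, 3, 6, 10, 2).
On a 7-cycle, σ^7 is the identity, so σ^38 = σ^3 there (38 ≡ 3 mod 7).
Stepping 3 places around the cycle: 10 → 2 → 1 → 5.

5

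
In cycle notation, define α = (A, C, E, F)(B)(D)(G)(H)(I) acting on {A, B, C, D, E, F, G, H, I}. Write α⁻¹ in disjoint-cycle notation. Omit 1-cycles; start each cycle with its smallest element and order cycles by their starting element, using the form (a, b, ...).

(A, F, E, C)

Inverting a permutation written in cycle notation just reverses the order within every cycle.
Reversing each cycle of α and rotating so the smallest element leads gives (A, F, E, C).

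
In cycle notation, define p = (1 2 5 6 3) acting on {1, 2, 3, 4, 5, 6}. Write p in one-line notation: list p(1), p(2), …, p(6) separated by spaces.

Reading each image from the cycles: 1↦2, 2↦5, 3↦1, 4↦4, 5↦6, 6↦3.
Listing these in domain order gives 2 5 1 4 6 3.

2 5 1 4 6 3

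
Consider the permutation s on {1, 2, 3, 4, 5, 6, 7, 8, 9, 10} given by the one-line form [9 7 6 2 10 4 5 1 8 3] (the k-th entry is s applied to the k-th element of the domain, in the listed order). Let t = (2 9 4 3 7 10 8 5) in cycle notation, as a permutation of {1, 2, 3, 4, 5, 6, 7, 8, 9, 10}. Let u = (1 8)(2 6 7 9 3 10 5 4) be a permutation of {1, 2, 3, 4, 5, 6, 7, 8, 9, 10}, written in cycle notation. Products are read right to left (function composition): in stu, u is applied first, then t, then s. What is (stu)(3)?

(stu)(3) = s(t(u(3))). u(3) = 10, then t(10) = 8, then s(8) = 1, so the result is 1.

1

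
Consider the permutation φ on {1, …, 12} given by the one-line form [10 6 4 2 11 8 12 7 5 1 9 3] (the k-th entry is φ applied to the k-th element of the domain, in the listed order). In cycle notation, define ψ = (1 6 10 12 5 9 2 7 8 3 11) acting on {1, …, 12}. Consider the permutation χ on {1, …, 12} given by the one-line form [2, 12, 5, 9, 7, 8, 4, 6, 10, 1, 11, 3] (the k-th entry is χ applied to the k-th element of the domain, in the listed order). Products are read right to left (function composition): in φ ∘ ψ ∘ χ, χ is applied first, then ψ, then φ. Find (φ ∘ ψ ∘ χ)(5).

(φ ∘ ψ ∘ χ)(5) = φ(ψ(χ(5))). χ(5) = 7, then ψ(7) = 8, then φ(8) = 7, so the result is 7.

7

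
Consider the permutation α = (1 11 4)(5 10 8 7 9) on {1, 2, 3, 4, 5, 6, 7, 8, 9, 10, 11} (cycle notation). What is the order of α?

The disjoint cycles have lengths 5, 3, 1, 1, 1.
The order is lcm(5, 3) = 15.

15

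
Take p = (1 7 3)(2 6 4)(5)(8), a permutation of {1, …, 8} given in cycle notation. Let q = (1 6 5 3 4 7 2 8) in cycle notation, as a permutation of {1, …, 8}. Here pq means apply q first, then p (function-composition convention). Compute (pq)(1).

4

First apply q: q(1) = 6, then p(6) = 4. Thus (pq)(1) = 4.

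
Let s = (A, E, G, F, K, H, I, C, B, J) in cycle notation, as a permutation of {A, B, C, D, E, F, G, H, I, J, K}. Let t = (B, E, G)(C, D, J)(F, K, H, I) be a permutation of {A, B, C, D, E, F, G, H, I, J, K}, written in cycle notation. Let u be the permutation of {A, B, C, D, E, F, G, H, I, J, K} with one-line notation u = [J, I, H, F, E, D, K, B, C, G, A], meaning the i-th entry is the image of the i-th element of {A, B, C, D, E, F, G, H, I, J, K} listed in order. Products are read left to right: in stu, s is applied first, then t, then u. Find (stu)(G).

Apply the permutations in order: s(G) = F, then t(F) = K, then u(K) = A. So (stu)(G) = A.

A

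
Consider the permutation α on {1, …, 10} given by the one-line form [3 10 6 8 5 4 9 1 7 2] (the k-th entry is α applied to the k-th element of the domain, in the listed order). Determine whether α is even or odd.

In disjoint-cycle form the cycle lengths are 5, 2, 2, 1.
A cycle of length ℓ contributes ℓ−1 transpositions, so α is a product of 4 + 1 + 1 = 6 transpositions — even.

even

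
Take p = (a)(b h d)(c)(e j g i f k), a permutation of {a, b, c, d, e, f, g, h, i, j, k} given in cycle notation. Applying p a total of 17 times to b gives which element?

b lies in the 3-cycle (b h d).
On a 3-cycle, p^3 is the identity, so p^17 = p^2 there (17 ≡ 2 mod 3).
Advancing 2 steps from b: b → h → d.

d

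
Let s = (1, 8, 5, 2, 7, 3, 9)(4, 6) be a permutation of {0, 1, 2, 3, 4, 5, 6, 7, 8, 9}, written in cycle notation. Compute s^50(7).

7 lies in the 7-cycle (1, 8, 5, 2, 7, 3, 9).
Since the cycle has length 7, s^50 acts on it the same as s^1 (50 mod 7 = 1).
Stepping 1 place around the cycle: 7 → 3.

3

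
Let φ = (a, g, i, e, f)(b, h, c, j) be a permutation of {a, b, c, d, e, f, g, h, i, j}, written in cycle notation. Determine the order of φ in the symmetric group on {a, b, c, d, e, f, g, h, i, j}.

The cycle type of φ is (5, 4, 1).
Since disjoint cycles commute, ord(φ) = lcm(5, 4) = 20.

20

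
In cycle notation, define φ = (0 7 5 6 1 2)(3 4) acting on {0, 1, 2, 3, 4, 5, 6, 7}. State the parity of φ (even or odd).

even

The cycle lengths are 6, 2.
A cycle is odd iff its length is even; φ has 2 even-length cycles, so sgn(φ) = (−1)^2 and φ is even.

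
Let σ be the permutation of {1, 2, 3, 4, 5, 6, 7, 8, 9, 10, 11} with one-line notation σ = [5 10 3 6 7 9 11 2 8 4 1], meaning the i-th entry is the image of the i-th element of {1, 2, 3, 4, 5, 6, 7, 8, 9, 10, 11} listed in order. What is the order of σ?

12

The disjoint-cycle form of σ has cycle lengths 6, 4, 1.
The order is lcm(6, 4) = 12.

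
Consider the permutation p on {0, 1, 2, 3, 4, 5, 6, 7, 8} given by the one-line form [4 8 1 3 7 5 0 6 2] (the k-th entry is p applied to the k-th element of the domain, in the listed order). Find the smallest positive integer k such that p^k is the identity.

The disjoint-cycle form of p has cycle lengths 4, 3, 1, 1.
The order of p is the least common multiple of its cycle lengths: lcm(4, 3) = 12.

12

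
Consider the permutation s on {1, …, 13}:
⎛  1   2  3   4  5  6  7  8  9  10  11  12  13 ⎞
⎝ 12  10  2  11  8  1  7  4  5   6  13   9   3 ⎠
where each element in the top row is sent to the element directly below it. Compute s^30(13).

12

Tracing 13 → 3 → … returns to 13 after 12 steps, so 13 lies in a 12-cycle (1, 12, 9, 5, 8, 4, 11, 13, 3, 2, 10, 6).
On a 12-cycle, s^12 is the identity, so s^30 = s^6 there (30 ≡ 6 mod 12).
Stepping 6 places around the cycle: 13 → 3 → 2 → 10 → 6 → 1 → 12.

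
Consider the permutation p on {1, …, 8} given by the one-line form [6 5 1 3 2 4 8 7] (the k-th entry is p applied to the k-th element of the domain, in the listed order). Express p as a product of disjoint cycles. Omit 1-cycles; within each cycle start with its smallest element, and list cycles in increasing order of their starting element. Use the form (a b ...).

(1 6 4 3)(2 5)(7 8)

From 1: 1 → 6 → 4 → 3 → 1, closing the cycle (1 6 4 3).
Continuing from each remaining unvisited element yields (1 6 4 3)(2 5)(7 8).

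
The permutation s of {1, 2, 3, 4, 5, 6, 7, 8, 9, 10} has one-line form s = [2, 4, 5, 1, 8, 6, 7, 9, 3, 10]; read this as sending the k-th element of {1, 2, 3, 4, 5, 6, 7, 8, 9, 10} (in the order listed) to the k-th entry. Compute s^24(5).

Tracing 5 → 8 → … returns to 5 after 4 steps, so 5 lies in a 4-cycle (3, 5, 8, 9).
Powers repeat with period 4 on this cycle, and 24 mod 4 = 0, so s^24(5) = s^0(5).
So s^24(5) = 5.

5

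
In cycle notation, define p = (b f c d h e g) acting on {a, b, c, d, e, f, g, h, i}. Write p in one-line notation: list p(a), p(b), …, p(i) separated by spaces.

a f d h g c b e i

Reading each image from the cycles: a↦a, b↦f, c↦d, d↦h, e↦g, f↦c, g↦b, h↦e, i↦i.
Listing these in domain order gives a f d h g c b e i.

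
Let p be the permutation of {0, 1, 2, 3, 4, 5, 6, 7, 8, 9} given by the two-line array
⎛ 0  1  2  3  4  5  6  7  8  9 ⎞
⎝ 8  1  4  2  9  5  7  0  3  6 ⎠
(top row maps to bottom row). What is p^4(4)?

0

Tracing 4 → 9 → … returns to 4 after 8 steps, so 4 lies in an 8-cycle (0, 8, 3, 2, 4, 9, 6, 7).
Advancing 4 steps from 4: 4 → 9 → 6 → 7 → 0.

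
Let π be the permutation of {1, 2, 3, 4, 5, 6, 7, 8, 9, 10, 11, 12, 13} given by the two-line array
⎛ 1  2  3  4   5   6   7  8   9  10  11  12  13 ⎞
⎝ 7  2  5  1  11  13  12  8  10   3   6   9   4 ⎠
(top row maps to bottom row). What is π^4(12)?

5

Tracing 12 → 9 → … returns to 12 after 11 steps, so 12 lies in an 11-cycle (1, 7, 12, 9, 10, 3, 5, 11, 6, 13, 4).
Advancing 4 steps from 12: 12 → 9 → 10 → 3 → 5.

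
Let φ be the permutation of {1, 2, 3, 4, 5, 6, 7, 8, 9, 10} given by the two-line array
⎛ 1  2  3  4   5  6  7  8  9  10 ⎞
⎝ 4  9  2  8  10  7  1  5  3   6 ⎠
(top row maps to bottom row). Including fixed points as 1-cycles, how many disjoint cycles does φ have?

2

The cycle decomposition is (1, 4, 8, 5, 10, 6, 7)(2, 9, 3), which has 2 cycles (counting 1-cycles).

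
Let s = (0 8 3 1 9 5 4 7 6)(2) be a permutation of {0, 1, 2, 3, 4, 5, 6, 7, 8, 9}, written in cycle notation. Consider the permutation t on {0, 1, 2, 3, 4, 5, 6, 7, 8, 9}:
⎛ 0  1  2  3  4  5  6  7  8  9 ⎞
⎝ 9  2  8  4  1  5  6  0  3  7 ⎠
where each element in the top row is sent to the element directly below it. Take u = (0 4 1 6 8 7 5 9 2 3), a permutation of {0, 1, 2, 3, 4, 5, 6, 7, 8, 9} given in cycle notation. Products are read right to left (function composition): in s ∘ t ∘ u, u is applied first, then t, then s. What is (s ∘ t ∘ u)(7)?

4

(s ∘ t ∘ u)(7) = s(t(u(7))). u(7) = 5, then t(5) = 5, then s(5) = 4, so the result is 4.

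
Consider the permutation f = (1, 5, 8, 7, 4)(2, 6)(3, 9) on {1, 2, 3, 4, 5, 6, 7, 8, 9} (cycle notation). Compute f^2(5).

5 lies in the 5-cycle (1, 5, 8, 7, 4).
Advancing 2 steps from 5: 5 → 8 → 7.

7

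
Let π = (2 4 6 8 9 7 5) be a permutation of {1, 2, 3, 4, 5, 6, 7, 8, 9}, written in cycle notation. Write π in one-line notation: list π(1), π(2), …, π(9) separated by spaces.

Reading each image from the cycles: 1→1, 2→4, 3→3, 4→6, 5→2, 6→8, 7→5, 8→9, 9→7.
So the one-line form is 1 4 3 6 2 8 5 9 7.

1 4 3 6 2 8 5 9 7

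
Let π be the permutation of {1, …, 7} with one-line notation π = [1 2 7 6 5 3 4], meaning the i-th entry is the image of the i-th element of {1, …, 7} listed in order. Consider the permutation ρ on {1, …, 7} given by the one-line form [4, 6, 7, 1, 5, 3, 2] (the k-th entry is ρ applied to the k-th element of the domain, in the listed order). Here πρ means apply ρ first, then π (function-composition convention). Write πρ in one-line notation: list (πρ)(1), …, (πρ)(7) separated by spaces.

For each element, apply ρ then π: 1 → 4 → 6; 2 → 6 → 3; 3 → 7 → 4; 4 → 1 → 1; 5 → 5 → 5; 6 → 3 → 7; 7 → 2 → 2.
So πρ in one-line form is 6 3 4 1 5 7 2.

6 3 4 1 5 7 2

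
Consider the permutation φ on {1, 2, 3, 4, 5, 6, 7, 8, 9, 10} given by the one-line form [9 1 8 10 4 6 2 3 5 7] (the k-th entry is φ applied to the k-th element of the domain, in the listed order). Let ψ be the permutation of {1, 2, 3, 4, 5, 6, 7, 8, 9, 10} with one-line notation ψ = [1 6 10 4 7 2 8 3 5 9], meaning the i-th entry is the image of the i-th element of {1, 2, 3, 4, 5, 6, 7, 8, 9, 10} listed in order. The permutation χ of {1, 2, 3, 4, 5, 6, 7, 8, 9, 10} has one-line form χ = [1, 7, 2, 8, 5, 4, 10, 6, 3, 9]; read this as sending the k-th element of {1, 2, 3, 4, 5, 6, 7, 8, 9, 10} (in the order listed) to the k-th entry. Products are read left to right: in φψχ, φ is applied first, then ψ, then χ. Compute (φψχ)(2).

Chase 2: φ(2) = 1; ψ(1) = 1; χ(1) = 1. Hence (φψχ)(2) = 1.

1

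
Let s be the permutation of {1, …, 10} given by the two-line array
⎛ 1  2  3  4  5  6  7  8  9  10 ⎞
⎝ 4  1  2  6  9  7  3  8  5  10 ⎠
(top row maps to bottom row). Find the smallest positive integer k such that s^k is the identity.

The disjoint-cycle form of s has cycle lengths 6, 2, 1, 1.
The order is lcm(6, 2) = 6.

6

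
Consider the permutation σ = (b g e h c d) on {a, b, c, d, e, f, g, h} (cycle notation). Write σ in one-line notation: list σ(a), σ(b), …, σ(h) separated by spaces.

Image by image: a→a, b→g, c→d, d→b, e→h, f→f, g→e, h→c.
Listing these in domain order gives a g d b h f e c.

a g d b h f e c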